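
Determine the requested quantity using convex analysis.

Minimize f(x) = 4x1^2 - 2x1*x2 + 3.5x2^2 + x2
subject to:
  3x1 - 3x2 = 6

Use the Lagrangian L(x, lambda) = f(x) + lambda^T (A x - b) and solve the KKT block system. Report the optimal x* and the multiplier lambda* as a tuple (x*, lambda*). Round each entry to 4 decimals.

Form the Lagrangian:
  L(x, lambda) = (1/2) x^T Q x + c^T x + lambda^T (A x - b)
Stationarity (grad_x L = 0): Q x + c + A^T lambda = 0.
Primal feasibility: A x = b.

This gives the KKT block system:
  [ Q   A^T ] [ x     ]   [-c ]
  [ A    0  ] [ lambda ] = [ b ]

Solving the linear system:
  x*      = (0.8182, -1.1818)
  lambda* = (-2.9697)
  f(x*)   = 8.3182

x* = (0.8182, -1.1818), lambda* = (-2.9697)


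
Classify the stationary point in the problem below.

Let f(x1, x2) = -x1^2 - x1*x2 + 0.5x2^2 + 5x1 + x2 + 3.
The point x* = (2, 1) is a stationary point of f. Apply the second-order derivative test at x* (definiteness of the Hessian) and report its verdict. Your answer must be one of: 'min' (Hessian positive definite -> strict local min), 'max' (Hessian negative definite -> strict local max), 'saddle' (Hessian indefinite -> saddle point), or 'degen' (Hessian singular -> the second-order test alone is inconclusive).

Compute the Hessian H = grad^2 f:
  H = [[-2, -1], [-1, 1]]
Verify stationarity: grad f(x*) = H x* + g = (0, 0).
Eigenvalues of H: -2.3028, 1.3028.
Eigenvalues have mixed signs, so H is indefinite -> x* is a saddle point.

saddle


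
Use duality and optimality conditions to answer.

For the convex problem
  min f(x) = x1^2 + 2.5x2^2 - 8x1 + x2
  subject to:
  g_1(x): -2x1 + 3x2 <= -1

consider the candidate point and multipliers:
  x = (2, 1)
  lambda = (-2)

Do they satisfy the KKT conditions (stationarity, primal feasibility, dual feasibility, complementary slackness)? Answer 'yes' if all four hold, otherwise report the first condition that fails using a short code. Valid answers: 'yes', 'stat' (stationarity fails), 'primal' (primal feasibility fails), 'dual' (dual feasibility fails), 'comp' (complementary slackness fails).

Gradient of f: grad f(x) = Q x + c = (-4, 6)
Constraint values g_i(x) = a_i^T x - b_i:
  g_1((2, 1)) = 0
Stationarity residual: grad f(x) + sum_i lambda_i a_i = (0, 0)
  -> stationarity OK
Primal feasibility (all g_i <= 0): OK
Dual feasibility (all lambda_i >= 0): FAILS
Complementary slackness (lambda_i * g_i(x) = 0 for all i): OK

Verdict: the first failing condition is dual_feasibility -> dual.

dual


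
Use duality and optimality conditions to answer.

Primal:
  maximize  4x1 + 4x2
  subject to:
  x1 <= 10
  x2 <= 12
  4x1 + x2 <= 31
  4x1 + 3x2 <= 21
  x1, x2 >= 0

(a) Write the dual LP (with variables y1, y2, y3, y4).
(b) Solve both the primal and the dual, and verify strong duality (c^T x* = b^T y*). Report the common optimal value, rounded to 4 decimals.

The standard primal-dual pair for 'max c^T x s.t. A x <= b, x >= 0' is:
  Dual:  min b^T y  s.t.  A^T y >= c,  y >= 0.

So the dual LP is:
  minimize  10y1 + 12y2 + 31y3 + 21y4
  subject to:
    y1 + 4y3 + 4y4 >= 4
    y2 + y3 + 3y4 >= 4
    y1, y2, y3, y4 >= 0

Solving the primal: x* = (0, 7).
  primal value c^T x* = 28.
Solving the dual: y* = (0, 0, 0, 1.3333).
  dual value b^T y* = 28.
Strong duality: c^T x* = b^T y*. Confirmed.

28


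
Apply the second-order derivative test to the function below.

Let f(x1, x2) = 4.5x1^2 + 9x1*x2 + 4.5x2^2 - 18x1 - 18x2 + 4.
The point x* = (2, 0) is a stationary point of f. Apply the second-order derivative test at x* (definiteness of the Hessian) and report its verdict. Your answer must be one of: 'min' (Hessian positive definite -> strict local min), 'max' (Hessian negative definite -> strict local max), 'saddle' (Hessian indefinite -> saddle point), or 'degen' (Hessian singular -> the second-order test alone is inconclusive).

Compute the Hessian H = grad^2 f:
  H = [[9, 9], [9, 9]]
Verify stationarity: grad f(x*) = H x* + g = (0, 0).
Eigenvalues of H: 0, 18.
H has a zero eigenvalue (singular; positive semidefinite but not definite), so H is neither positive definite, negative definite, nor indefinite. The second-order test alone is inconclusive -> degen.
(Indeed, f is constant along the null direction of H through x*, so x* is not a strict local extremum.)

degen


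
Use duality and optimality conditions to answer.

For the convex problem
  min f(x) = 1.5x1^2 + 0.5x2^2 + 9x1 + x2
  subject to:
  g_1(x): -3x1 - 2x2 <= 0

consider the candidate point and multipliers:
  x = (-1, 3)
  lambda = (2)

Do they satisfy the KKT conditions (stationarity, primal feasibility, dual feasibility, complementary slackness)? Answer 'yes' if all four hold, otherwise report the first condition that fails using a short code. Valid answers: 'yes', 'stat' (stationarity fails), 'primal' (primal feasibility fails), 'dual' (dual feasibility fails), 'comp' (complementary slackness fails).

Gradient of f: grad f(x) = Q x + c = (6, 4)
Constraint values g_i(x) = a_i^T x - b_i:
  g_1((-1, 3)) = -3
Stationarity residual: grad f(x) + sum_i lambda_i a_i = (0, 0)
  -> stationarity OK
Primal feasibility (all g_i <= 0): OK
Dual feasibility (all lambda_i >= 0): OK
Complementary slackness (lambda_i * g_i(x) = 0 for all i): FAILS

Verdict: the first failing condition is complementary_slackness -> comp.

comp


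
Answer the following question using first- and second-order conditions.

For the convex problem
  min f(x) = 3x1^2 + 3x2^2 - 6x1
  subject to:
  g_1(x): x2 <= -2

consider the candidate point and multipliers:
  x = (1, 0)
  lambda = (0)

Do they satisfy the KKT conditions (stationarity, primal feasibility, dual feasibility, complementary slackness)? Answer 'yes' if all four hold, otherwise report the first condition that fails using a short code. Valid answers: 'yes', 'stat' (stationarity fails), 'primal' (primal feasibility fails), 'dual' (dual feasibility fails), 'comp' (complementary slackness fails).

Gradient of f: grad f(x) = Q x + c = (0, 0)
Constraint values g_i(x) = a_i^T x - b_i:
  g_1((1, 0)) = 2
Stationarity residual: grad f(x) + sum_i lambda_i a_i = (0, 0)
  -> stationarity OK
Primal feasibility (all g_i <= 0): FAILS
Dual feasibility (all lambda_i >= 0): OK
Complementary slackness (lambda_i * g_i(x) = 0 for all i): OK

Verdict: the first failing condition is primal_feasibility -> primal.

primal


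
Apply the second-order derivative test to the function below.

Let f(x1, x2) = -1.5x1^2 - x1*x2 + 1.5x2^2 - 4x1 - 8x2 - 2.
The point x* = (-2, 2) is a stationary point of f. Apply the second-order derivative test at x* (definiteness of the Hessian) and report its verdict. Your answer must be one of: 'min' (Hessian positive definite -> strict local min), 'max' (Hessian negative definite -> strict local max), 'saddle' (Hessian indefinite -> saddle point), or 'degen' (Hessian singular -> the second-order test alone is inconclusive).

Compute the Hessian H = grad^2 f:
  H = [[-3, -1], [-1, 3]]
Verify stationarity: grad f(x*) = H x* + g = (0, 0).
Eigenvalues of H: -3.1623, 3.1623.
Eigenvalues have mixed signs, so H is indefinite -> x* is a saddle point.

saddle


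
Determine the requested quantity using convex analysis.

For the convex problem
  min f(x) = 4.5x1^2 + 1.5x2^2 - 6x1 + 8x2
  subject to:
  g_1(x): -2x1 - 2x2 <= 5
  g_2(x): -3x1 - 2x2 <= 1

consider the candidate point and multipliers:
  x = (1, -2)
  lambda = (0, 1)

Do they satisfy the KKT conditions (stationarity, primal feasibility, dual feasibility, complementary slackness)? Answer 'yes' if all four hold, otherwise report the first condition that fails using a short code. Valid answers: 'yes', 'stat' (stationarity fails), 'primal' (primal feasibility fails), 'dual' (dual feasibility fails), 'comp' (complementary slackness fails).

Gradient of f: grad f(x) = Q x + c = (3, 2)
Constraint values g_i(x) = a_i^T x - b_i:
  g_1((1, -2)) = -3
  g_2((1, -2)) = 0
Stationarity residual: grad f(x) + sum_i lambda_i a_i = (0, 0)
  -> stationarity OK
Primal feasibility (all g_i <= 0): OK
Dual feasibility (all lambda_i >= 0): OK
Complementary slackness (lambda_i * g_i(x) = 0 for all i): OK

Verdict: yes, KKT holds.

yes


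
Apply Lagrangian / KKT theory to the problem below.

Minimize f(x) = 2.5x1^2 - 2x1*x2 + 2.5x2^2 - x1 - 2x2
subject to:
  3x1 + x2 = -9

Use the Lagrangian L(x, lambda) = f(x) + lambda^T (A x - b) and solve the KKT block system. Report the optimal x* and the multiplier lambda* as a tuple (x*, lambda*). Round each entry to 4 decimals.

Form the Lagrangian:
  L(x, lambda) = (1/2) x^T Q x + c^T x + lambda^T (A x - b)
Stationarity (grad_x L = 0): Q x + c + A^T lambda = 0.
Primal feasibility: A x = b.

This gives the KKT block system:
  [ Q   A^T ] [ x     ]   [-c ]
  [ A    0  ] [ lambda ] = [ b ]

Solving the linear system:
  x*      = (-2.5484, -1.3548)
  lambda* = (3.6774)
  f(x*)   = 19.1774

x* = (-2.5484, -1.3548), lambda* = (3.6774)


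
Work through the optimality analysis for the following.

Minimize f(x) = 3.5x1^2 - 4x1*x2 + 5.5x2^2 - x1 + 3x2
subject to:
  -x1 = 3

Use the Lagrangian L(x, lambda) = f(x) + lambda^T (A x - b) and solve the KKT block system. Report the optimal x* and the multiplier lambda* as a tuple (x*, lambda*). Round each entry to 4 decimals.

Form the Lagrangian:
  L(x, lambda) = (1/2) x^T Q x + c^T x + lambda^T (A x - b)
Stationarity (grad_x L = 0): Q x + c + A^T lambda = 0.
Primal feasibility: A x = b.

This gives the KKT block system:
  [ Q   A^T ] [ x     ]   [-c ]
  [ A    0  ] [ lambda ] = [ b ]

Solving the linear system:
  x*      = (-3, -1.3636)
  lambda* = (-16.5455)
  f(x*)   = 24.2727

x* = (-3, -1.3636), lambda* = (-16.5455)


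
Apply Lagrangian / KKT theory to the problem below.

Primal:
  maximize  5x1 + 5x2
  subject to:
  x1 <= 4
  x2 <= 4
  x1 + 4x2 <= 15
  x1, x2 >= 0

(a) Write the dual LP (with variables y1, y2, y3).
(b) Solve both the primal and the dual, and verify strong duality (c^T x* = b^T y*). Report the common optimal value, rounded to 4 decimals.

The standard primal-dual pair for 'max c^T x s.t. A x <= b, x >= 0' is:
  Dual:  min b^T y  s.t.  A^T y >= c,  y >= 0.

So the dual LP is:
  minimize  4y1 + 4y2 + 15y3
  subject to:
    y1 + y3 >= 5
    y2 + 4y3 >= 5
    y1, y2, y3 >= 0

Solving the primal: x* = (4, 2.75).
  primal value c^T x* = 33.75.
Solving the dual: y* = (3.75, 0, 1.25).
  dual value b^T y* = 33.75.
Strong duality: c^T x* = b^T y*. Confirmed.

33.75


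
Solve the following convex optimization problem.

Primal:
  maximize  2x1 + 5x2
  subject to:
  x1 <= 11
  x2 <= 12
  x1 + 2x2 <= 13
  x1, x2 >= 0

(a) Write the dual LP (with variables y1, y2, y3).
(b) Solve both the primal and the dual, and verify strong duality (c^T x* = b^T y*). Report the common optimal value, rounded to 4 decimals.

The standard primal-dual pair for 'max c^T x s.t. A x <= b, x >= 0' is:
  Dual:  min b^T y  s.t.  A^T y >= c,  y >= 0.

So the dual LP is:
  minimize  11y1 + 12y2 + 13y3
  subject to:
    y1 + y3 >= 2
    y2 + 2y3 >= 5
    y1, y2, y3 >= 0

Solving the primal: x* = (0, 6.5).
  primal value c^T x* = 32.5.
Solving the dual: y* = (0, 0, 2.5).
  dual value b^T y* = 32.5.
Strong duality: c^T x* = b^T y*. Confirmed.

32.5


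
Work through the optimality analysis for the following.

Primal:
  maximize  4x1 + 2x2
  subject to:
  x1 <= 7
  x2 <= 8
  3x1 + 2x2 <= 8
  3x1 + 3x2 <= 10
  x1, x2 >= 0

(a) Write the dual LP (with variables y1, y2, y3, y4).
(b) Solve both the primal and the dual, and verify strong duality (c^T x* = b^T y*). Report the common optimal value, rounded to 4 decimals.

The standard primal-dual pair for 'max c^T x s.t. A x <= b, x >= 0' is:
  Dual:  min b^T y  s.t.  A^T y >= c,  y >= 0.

So the dual LP is:
  minimize  7y1 + 8y2 + 8y3 + 10y4
  subject to:
    y1 + 3y3 + 3y4 >= 4
    y2 + 2y3 + 3y4 >= 2
    y1, y2, y3, y4 >= 0

Solving the primal: x* = (2.6667, 0).
  primal value c^T x* = 10.6667.
Solving the dual: y* = (0, 0, 1.3333, 0).
  dual value b^T y* = 10.6667.
Strong duality: c^T x* = b^T y*. Confirmed.

10.6667


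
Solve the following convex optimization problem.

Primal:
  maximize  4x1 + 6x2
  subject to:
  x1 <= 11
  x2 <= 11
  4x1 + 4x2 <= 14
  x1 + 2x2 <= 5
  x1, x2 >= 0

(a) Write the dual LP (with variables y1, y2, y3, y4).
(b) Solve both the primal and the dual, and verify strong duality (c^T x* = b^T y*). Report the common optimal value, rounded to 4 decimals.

The standard primal-dual pair for 'max c^T x s.t. A x <= b, x >= 0' is:
  Dual:  min b^T y  s.t.  A^T y >= c,  y >= 0.

So the dual LP is:
  minimize  11y1 + 11y2 + 14y3 + 5y4
  subject to:
    y1 + 4y3 + y4 >= 4
    y2 + 4y3 + 2y4 >= 6
    y1, y2, y3, y4 >= 0

Solving the primal: x* = (2, 1.5).
  primal value c^T x* = 17.
Solving the dual: y* = (0, 0, 0.5, 2).
  dual value b^T y* = 17.
Strong duality: c^T x* = b^T y*. Confirmed.

17


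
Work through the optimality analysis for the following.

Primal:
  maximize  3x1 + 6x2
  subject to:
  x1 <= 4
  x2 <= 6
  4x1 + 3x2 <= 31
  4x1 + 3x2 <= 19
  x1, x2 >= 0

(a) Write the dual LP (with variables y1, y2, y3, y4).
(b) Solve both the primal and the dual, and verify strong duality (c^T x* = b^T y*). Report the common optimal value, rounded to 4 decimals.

The standard primal-dual pair for 'max c^T x s.t. A x <= b, x >= 0' is:
  Dual:  min b^T y  s.t.  A^T y >= c,  y >= 0.

So the dual LP is:
  minimize  4y1 + 6y2 + 31y3 + 19y4
  subject to:
    y1 + 4y3 + 4y4 >= 3
    y2 + 3y3 + 3y4 >= 6
    y1, y2, y3, y4 >= 0

Solving the primal: x* = (0.25, 6).
  primal value c^T x* = 36.75.
Solving the dual: y* = (0, 3.75, 0, 0.75).
  dual value b^T y* = 36.75.
Strong duality: c^T x* = b^T y*. Confirmed.

36.75


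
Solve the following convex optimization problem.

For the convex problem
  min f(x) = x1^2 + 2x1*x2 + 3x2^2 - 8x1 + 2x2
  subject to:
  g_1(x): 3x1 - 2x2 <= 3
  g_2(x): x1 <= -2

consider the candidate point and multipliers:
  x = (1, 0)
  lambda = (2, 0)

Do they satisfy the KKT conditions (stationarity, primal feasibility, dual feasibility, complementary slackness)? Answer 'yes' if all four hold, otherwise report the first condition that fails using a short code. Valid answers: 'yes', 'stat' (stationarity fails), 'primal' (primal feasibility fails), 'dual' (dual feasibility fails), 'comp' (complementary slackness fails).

Gradient of f: grad f(x) = Q x + c = (-6, 4)
Constraint values g_i(x) = a_i^T x - b_i:
  g_1((1, 0)) = 0
  g_2((1, 0)) = 3
Stationarity residual: grad f(x) + sum_i lambda_i a_i = (0, 0)
  -> stationarity OK
Primal feasibility (all g_i <= 0): FAILS
Dual feasibility (all lambda_i >= 0): OK
Complementary slackness (lambda_i * g_i(x) = 0 for all i): OK

Verdict: the first failing condition is primal_feasibility -> primal.

primal


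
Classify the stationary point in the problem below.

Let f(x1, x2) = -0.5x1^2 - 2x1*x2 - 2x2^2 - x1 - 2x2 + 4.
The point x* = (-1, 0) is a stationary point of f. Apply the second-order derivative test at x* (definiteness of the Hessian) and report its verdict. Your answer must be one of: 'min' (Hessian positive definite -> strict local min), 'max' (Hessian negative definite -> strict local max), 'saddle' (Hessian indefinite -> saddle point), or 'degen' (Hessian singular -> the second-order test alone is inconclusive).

Compute the Hessian H = grad^2 f:
  H = [[-1, -2], [-2, -4]]
Verify stationarity: grad f(x*) = H x* + g = (0, 0).
Eigenvalues of H: -5, 0.
H has a zero eigenvalue (singular; negative semidefinite but not definite), so H is neither positive definite, negative definite, nor indefinite. The second-order test alone is inconclusive -> degen.
(Indeed, f is constant along the null direction of H through x*, so x* is not a strict local extremum.)

degen


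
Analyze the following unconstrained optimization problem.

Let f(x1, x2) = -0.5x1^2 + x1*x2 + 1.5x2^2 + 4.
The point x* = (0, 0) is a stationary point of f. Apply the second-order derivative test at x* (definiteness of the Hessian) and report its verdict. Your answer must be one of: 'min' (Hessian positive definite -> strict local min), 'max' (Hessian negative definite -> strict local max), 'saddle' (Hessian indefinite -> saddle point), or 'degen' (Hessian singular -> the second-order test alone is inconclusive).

Compute the Hessian H = grad^2 f:
  H = [[-1, 1], [1, 3]]
Verify stationarity: grad f(x*) = H x* + g = (0, 0).
Eigenvalues of H: -1.2361, 3.2361.
Eigenvalues have mixed signs, so H is indefinite -> x* is a saddle point.

saddle


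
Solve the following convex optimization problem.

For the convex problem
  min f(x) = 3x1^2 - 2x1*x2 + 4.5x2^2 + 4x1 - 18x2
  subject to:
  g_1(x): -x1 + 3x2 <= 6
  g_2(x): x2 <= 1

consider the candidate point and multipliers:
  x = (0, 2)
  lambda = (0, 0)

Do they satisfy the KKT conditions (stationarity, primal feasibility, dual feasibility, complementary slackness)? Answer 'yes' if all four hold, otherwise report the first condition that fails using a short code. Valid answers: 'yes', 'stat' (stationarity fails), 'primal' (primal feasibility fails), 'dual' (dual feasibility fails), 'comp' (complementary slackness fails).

Gradient of f: grad f(x) = Q x + c = (0, 0)
Constraint values g_i(x) = a_i^T x - b_i:
  g_1((0, 2)) = 0
  g_2((0, 2)) = 1
Stationarity residual: grad f(x) + sum_i lambda_i a_i = (0, 0)
  -> stationarity OK
Primal feasibility (all g_i <= 0): FAILS
Dual feasibility (all lambda_i >= 0): OK
Complementary slackness (lambda_i * g_i(x) = 0 for all i): OK

Verdict: the first failing condition is primal_feasibility -> primal.

primal


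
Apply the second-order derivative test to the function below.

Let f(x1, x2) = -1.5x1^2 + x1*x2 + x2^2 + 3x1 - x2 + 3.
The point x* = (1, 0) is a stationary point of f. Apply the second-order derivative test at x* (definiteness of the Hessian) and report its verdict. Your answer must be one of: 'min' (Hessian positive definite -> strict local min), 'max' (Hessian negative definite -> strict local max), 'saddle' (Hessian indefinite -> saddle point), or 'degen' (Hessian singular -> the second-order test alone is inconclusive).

Compute the Hessian H = grad^2 f:
  H = [[-3, 1], [1, 2]]
Verify stationarity: grad f(x*) = H x* + g = (0, 0).
Eigenvalues of H: -3.1926, 2.1926.
Eigenvalues have mixed signs, so H is indefinite -> x* is a saddle point.

saddle


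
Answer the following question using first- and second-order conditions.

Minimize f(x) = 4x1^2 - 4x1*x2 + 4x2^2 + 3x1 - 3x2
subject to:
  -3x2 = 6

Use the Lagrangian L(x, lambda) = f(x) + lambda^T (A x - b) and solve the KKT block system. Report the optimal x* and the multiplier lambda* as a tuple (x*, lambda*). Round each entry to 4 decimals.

Form the Lagrangian:
  L(x, lambda) = (1/2) x^T Q x + c^T x + lambda^T (A x - b)
Stationarity (grad_x L = 0): Q x + c + A^T lambda = 0.
Primal feasibility: A x = b.

This gives the KKT block system:
  [ Q   A^T ] [ x     ]   [-c ]
  [ A    0  ] [ lambda ] = [ b ]

Solving the linear system:
  x*      = (-1.375, -2)
  lambda* = (-4.5)
  f(x*)   = 14.4375

x* = (-1.375, -2), lambda* = (-4.5)


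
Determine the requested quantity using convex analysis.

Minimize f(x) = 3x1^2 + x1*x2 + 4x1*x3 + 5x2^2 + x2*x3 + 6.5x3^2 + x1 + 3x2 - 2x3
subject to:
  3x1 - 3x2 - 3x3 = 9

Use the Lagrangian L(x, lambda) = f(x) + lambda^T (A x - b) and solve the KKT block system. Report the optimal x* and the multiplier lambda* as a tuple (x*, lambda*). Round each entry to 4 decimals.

Form the Lagrangian:
  L(x, lambda) = (1/2) x^T Q x + c^T x + lambda^T (A x - b)
Stationarity (grad_x L = 0): Q x + c + A^T lambda = 0.
Primal feasibility: A x = b.

This gives the KKT block system:
  [ Q   A^T ] [ x     ]   [-c ]
  [ A    0  ] [ lambda ] = [ b ]

Solving the linear system:
  x*      = (1.3947, -0.9561, -0.6491)
  lambda* = (-1.9386)
  f(x*)   = 8.636

x* = (1.3947, -0.9561, -0.6491), lambda* = (-1.9386)


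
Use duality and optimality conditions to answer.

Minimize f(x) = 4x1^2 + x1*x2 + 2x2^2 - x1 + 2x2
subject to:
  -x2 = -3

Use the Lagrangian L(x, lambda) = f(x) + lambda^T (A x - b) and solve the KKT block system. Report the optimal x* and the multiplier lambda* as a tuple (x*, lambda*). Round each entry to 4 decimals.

Form the Lagrangian:
  L(x, lambda) = (1/2) x^T Q x + c^T x + lambda^T (A x - b)
Stationarity (grad_x L = 0): Q x + c + A^T lambda = 0.
Primal feasibility: A x = b.

This gives the KKT block system:
  [ Q   A^T ] [ x     ]   [-c ]
  [ A    0  ] [ lambda ] = [ b ]

Solving the linear system:
  x*      = (-0.25, 3)
  lambda* = (13.75)
  f(x*)   = 23.75

x* = (-0.25, 3), lambda* = (13.75)


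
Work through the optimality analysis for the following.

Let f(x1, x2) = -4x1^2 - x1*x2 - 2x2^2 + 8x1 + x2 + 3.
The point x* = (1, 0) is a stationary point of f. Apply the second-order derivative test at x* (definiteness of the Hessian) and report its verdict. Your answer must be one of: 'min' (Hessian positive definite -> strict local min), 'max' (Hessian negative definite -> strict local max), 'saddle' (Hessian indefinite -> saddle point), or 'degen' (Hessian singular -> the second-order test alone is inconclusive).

Compute the Hessian H = grad^2 f:
  H = [[-8, -1], [-1, -4]]
Verify stationarity: grad f(x*) = H x* + g = (0, 0).
Eigenvalues of H: -8.2361, -3.7639.
Both eigenvalues < 0, so H is negative definite -> x* is a strict local max.

max


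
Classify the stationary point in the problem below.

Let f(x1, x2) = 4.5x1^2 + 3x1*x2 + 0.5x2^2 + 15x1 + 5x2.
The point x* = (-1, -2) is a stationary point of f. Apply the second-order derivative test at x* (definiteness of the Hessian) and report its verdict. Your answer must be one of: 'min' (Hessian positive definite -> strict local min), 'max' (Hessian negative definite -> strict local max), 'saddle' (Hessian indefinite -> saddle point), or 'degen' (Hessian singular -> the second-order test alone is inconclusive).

Compute the Hessian H = grad^2 f:
  H = [[9, 3], [3, 1]]
Verify stationarity: grad f(x*) = H x* + g = (0, 0).
Eigenvalues of H: 0, 10.
H has a zero eigenvalue (singular; positive semidefinite but not definite), so H is neither positive definite, negative definite, nor indefinite. The second-order test alone is inconclusive -> degen.
(Indeed, f is constant along the null direction of H through x*, so x* is not a strict local extremum.)

degen


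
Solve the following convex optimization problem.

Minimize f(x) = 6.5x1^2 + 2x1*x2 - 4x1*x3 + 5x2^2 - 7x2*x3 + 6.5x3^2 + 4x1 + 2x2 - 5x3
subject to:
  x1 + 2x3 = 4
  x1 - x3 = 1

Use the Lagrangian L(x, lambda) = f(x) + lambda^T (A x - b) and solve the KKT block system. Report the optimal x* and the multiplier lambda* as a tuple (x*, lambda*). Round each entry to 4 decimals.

Form the Lagrangian:
  L(x, lambda) = (1/2) x^T Q x + c^T x + lambda^T (A x - b)
Stationarity (grad_x L = 0): Q x + c + A^T lambda = 0.
Primal feasibility: A x = b.

This gives the KKT block system:
  [ Q   A^T ] [ x     ]   [-c ]
  [ A    0  ] [ lambda ] = [ b ]

Solving the linear system:
  x*      = (2, 0.1, 1)
  lambda* = (-8.5, -17.7)
  f(x*)   = 27.45

x* = (2, 0.1, 1), lambda* = (-8.5, -17.7)


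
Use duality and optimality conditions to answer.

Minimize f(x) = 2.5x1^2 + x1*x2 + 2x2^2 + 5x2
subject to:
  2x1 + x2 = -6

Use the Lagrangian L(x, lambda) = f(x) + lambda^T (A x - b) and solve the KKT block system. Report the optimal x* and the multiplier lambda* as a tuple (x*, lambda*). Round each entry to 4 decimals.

Form the Lagrangian:
  L(x, lambda) = (1/2) x^T Q x + c^T x + lambda^T (A x - b)
Stationarity (grad_x L = 0): Q x + c + A^T lambda = 0.
Primal feasibility: A x = b.

This gives the KKT block system:
  [ Q   A^T ] [ x     ]   [-c ]
  [ A    0  ] [ lambda ] = [ b ]

Solving the linear system:
  x*      = (-1.8824, -2.2353)
  lambda* = (5.8235)
  f(x*)   = 11.8824

x* = (-1.8824, -2.2353), lambda* = (5.8235)


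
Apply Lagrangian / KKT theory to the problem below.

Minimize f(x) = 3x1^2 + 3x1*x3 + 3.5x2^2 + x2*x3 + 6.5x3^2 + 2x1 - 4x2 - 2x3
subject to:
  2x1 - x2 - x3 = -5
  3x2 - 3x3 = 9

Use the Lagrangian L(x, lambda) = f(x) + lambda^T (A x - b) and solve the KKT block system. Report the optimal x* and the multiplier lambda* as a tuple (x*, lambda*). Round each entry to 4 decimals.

Form the Lagrangian:
  L(x, lambda) = (1/2) x^T Q x + c^T x + lambda^T (A x - b)
Stationarity (grad_x L = 0): Q x + c + A^T lambda = 0.
Primal feasibility: A x = b.

This gives the KKT block system:
  [ Q   A^T ] [ x     ]   [-c ]
  [ A    0  ] [ lambda ] = [ b ]

Solving the linear system:
  x*      = (-1.3235, 2.6765, -0.3235)
  lambda* = (3.4559, -3.652)
  f(x*)   = 18.7206

x* = (-1.3235, 2.6765, -0.3235), lambda* = (3.4559, -3.652)


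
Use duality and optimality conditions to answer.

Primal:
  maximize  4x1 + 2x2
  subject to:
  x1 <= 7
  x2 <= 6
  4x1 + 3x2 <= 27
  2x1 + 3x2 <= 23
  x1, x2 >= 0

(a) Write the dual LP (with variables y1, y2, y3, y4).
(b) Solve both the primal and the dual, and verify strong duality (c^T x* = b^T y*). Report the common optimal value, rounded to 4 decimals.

The standard primal-dual pair for 'max c^T x s.t. A x <= b, x >= 0' is:
  Dual:  min b^T y  s.t.  A^T y >= c,  y >= 0.

So the dual LP is:
  minimize  7y1 + 6y2 + 27y3 + 23y4
  subject to:
    y1 + 4y3 + 2y4 >= 4
    y2 + 3y3 + 3y4 >= 2
    y1, y2, y3, y4 >= 0

Solving the primal: x* = (6.75, 0).
  primal value c^T x* = 27.
Solving the dual: y* = (0, 0, 1, 0).
  dual value b^T y* = 27.
Strong duality: c^T x* = b^T y*. Confirmed.

27


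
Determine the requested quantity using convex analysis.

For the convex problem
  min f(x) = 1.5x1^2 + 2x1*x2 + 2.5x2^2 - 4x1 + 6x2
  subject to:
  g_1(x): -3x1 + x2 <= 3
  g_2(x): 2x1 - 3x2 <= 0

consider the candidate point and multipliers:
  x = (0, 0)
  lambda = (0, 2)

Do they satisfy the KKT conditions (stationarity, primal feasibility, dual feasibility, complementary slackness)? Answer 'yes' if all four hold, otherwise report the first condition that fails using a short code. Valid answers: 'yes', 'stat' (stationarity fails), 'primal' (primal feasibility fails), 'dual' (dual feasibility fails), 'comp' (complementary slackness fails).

Gradient of f: grad f(x) = Q x + c = (-4, 6)
Constraint values g_i(x) = a_i^T x - b_i:
  g_1((0, 0)) = -3
  g_2((0, 0)) = 0
Stationarity residual: grad f(x) + sum_i lambda_i a_i = (0, 0)
  -> stationarity OK
Primal feasibility (all g_i <= 0): OK
Dual feasibility (all lambda_i >= 0): OK
Complementary slackness (lambda_i * g_i(x) = 0 for all i): OK

Verdict: yes, KKT holds.

yes


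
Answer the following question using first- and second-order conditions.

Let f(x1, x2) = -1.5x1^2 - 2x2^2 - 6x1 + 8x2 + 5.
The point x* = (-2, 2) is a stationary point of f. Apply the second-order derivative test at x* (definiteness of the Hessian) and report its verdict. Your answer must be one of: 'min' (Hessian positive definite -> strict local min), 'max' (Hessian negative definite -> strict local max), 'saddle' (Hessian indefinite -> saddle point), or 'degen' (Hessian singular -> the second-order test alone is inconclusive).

Compute the Hessian H = grad^2 f:
  H = [[-3, 0], [0, -4]]
Verify stationarity: grad f(x*) = H x* + g = (0, 0).
Eigenvalues of H: -4, -3.
Both eigenvalues < 0, so H is negative definite -> x* is a strict local max.

max


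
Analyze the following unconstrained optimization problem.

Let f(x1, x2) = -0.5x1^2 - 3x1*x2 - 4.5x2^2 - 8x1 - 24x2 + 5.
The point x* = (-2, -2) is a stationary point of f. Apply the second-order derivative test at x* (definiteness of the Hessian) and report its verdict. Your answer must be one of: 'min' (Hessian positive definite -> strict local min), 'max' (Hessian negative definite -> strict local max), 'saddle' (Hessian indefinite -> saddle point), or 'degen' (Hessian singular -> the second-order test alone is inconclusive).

Compute the Hessian H = grad^2 f:
  H = [[-1, -3], [-3, -9]]
Verify stationarity: grad f(x*) = H x* + g = (0, 0).
Eigenvalues of H: -10, 0.
H has a zero eigenvalue (singular; negative semidefinite but not definite), so H is neither positive definite, negative definite, nor indefinite. The second-order test alone is inconclusive -> degen.
(Indeed, f is constant along the null direction of H through x*, so x* is not a strict local extremum.)

degen


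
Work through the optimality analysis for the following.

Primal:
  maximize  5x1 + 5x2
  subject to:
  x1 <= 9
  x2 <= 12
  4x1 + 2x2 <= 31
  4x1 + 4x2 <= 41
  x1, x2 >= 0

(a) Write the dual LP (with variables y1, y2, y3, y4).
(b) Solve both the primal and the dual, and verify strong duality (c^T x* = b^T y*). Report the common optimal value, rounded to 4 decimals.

The standard primal-dual pair for 'max c^T x s.t. A x <= b, x >= 0' is:
  Dual:  min b^T y  s.t.  A^T y >= c,  y >= 0.

So the dual LP is:
  minimize  9y1 + 12y2 + 31y3 + 41y4
  subject to:
    y1 + 4y3 + 4y4 >= 5
    y2 + 2y3 + 4y4 >= 5
    y1, y2, y3, y4 >= 0

Solving the primal: x* = (5.25, 5).
  primal value c^T x* = 51.25.
Solving the dual: y* = (0, 0, 0, 1.25).
  dual value b^T y* = 51.25.
Strong duality: c^T x* = b^T y*. Confirmed.

51.25


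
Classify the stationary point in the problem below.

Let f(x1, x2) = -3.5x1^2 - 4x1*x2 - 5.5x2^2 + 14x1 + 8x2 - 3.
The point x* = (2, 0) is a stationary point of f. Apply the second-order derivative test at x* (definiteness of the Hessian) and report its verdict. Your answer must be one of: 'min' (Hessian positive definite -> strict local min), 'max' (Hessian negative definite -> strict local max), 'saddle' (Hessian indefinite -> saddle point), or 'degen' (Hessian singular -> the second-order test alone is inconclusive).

Compute the Hessian H = grad^2 f:
  H = [[-7, -4], [-4, -11]]
Verify stationarity: grad f(x*) = H x* + g = (0, 0).
Eigenvalues of H: -13.4721, -4.5279.
Both eigenvalues < 0, so H is negative definite -> x* is a strict local max.

max


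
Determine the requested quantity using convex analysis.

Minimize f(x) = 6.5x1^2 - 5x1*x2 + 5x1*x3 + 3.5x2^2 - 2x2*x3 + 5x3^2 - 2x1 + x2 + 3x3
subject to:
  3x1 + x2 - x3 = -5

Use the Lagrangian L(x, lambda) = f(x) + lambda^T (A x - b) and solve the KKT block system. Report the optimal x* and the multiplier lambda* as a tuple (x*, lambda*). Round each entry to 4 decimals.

Form the Lagrangian:
  L(x, lambda) = (1/2) x^T Q x + c^T x + lambda^T (A x - b)
Stationarity (grad_x L = 0): Q x + c + A^T lambda = 0.
Primal feasibility: A x = b.

This gives the KKT block system:
  [ Q   A^T ] [ x     ]   [-c ]
  [ A    0  ] [ lambda ] = [ b ]

Solving the linear system:
  x*      = (-1.1362, -1.2871, 0.3044)
  lambda* = (2.9376)
  f(x*)   = 8.2931

x* = (-1.1362, -1.2871, 0.3044), lambda* = (2.9376)


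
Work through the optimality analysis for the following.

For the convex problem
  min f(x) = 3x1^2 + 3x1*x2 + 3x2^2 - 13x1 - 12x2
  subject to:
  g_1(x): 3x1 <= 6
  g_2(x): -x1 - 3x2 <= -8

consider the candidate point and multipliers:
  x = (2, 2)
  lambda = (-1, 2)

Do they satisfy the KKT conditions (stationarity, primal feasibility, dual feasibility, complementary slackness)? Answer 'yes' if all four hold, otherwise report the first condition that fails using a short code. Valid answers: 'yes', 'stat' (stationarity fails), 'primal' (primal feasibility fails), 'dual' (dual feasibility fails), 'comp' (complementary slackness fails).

Gradient of f: grad f(x) = Q x + c = (5, 6)
Constraint values g_i(x) = a_i^T x - b_i:
  g_1((2, 2)) = 0
  g_2((2, 2)) = 0
Stationarity residual: grad f(x) + sum_i lambda_i a_i = (0, 0)
  -> stationarity OK
Primal feasibility (all g_i <= 0): OK
Dual feasibility (all lambda_i >= 0): FAILS
Complementary slackness (lambda_i * g_i(x) = 0 for all i): OK

Verdict: the first failing condition is dual_feasibility -> dual.

dual


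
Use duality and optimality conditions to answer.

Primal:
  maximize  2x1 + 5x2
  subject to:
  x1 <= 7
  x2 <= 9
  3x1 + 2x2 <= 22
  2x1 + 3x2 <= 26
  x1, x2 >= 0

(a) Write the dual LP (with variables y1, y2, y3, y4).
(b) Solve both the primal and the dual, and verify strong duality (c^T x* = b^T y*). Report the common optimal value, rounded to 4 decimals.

The standard primal-dual pair for 'max c^T x s.t. A x <= b, x >= 0' is:
  Dual:  min b^T y  s.t.  A^T y >= c,  y >= 0.

So the dual LP is:
  minimize  7y1 + 9y2 + 22y3 + 26y4
  subject to:
    y1 + 3y3 + 2y4 >= 2
    y2 + 2y3 + 3y4 >= 5
    y1, y2, y3, y4 >= 0

Solving the primal: x* = (0, 8.6667).
  primal value c^T x* = 43.3333.
Solving the dual: y* = (0, 0, 0, 1.6667).
  dual value b^T y* = 43.3333.
Strong duality: c^T x* = b^T y*. Confirmed.

43.3333


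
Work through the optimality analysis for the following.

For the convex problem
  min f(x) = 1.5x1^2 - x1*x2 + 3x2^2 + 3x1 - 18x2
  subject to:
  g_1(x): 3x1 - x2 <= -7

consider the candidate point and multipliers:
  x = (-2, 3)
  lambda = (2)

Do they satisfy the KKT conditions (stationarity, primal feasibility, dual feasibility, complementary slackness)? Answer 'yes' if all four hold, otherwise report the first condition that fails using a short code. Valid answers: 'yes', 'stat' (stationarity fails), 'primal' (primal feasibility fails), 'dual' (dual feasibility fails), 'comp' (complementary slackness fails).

Gradient of f: grad f(x) = Q x + c = (-6, 2)
Constraint values g_i(x) = a_i^T x - b_i:
  g_1((-2, 3)) = -2
Stationarity residual: grad f(x) + sum_i lambda_i a_i = (0, 0)
  -> stationarity OK
Primal feasibility (all g_i <= 0): OK
Dual feasibility (all lambda_i >= 0): OK
Complementary slackness (lambda_i * g_i(x) = 0 for all i): FAILS

Verdict: the first failing condition is complementary_slackness -> comp.

comp


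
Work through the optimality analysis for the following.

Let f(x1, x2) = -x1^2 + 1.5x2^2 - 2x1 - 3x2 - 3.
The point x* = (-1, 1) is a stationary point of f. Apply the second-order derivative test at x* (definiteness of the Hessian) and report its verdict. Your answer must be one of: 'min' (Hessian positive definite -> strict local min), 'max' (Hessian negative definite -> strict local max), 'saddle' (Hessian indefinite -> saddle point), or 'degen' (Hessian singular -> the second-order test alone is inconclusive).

Compute the Hessian H = grad^2 f:
  H = [[-2, 0], [0, 3]]
Verify stationarity: grad f(x*) = H x* + g = (0, 0).
Eigenvalues of H: -2, 3.
Eigenvalues have mixed signs, so H is indefinite -> x* is a saddle point.

saddle


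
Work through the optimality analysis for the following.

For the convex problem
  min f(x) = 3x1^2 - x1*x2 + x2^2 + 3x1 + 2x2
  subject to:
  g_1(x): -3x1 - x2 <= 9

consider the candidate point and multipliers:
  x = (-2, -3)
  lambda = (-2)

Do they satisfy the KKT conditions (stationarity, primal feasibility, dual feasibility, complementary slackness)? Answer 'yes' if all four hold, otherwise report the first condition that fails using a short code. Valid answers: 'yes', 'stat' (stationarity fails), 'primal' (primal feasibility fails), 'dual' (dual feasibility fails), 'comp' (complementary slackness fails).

Gradient of f: grad f(x) = Q x + c = (-6, -2)
Constraint values g_i(x) = a_i^T x - b_i:
  g_1((-2, -3)) = 0
Stationarity residual: grad f(x) + sum_i lambda_i a_i = (0, 0)
  -> stationarity OK
Primal feasibility (all g_i <= 0): OK
Dual feasibility (all lambda_i >= 0): FAILS
Complementary slackness (lambda_i * g_i(x) = 0 for all i): OK

Verdict: the first failing condition is dual_feasibility -> dual.

dual


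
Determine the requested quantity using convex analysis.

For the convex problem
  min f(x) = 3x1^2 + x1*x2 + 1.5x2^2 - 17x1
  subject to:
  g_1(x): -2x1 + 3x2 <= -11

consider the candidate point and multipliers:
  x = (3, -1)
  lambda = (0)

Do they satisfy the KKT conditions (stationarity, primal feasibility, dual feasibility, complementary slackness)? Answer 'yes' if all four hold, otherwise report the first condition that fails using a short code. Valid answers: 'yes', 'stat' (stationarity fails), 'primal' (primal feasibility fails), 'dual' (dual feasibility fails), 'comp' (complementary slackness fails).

Gradient of f: grad f(x) = Q x + c = (0, 0)
Constraint values g_i(x) = a_i^T x - b_i:
  g_1((3, -1)) = 2
Stationarity residual: grad f(x) + sum_i lambda_i a_i = (0, 0)
  -> stationarity OK
Primal feasibility (all g_i <= 0): FAILS
Dual feasibility (all lambda_i >= 0): OK
Complementary slackness (lambda_i * g_i(x) = 0 for all i): OK

Verdict: the first failing condition is primal_feasibility -> primal.

primal


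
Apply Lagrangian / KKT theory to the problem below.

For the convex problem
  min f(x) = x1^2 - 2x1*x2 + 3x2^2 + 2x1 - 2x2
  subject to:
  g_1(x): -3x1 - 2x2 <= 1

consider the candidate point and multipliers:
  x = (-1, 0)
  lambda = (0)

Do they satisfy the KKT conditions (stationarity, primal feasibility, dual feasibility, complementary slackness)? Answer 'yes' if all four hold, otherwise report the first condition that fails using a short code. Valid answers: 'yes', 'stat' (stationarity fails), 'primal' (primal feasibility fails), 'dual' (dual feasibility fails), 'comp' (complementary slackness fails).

Gradient of f: grad f(x) = Q x + c = (0, 0)
Constraint values g_i(x) = a_i^T x - b_i:
  g_1((-1, 0)) = 2
Stationarity residual: grad f(x) + sum_i lambda_i a_i = (0, 0)
  -> stationarity OK
Primal feasibility (all g_i <= 0): FAILS
Dual feasibility (all lambda_i >= 0): OK
Complementary slackness (lambda_i * g_i(x) = 0 for all i): OK

Verdict: the first failing condition is primal_feasibility -> primal.

primal


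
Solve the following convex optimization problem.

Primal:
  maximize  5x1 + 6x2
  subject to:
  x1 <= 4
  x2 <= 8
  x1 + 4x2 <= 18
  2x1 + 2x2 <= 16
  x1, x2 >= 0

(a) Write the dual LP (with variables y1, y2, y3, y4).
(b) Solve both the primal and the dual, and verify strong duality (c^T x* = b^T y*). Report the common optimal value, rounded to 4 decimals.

The standard primal-dual pair for 'max c^T x s.t. A x <= b, x >= 0' is:
  Dual:  min b^T y  s.t.  A^T y >= c,  y >= 0.

So the dual LP is:
  minimize  4y1 + 8y2 + 18y3 + 16y4
  subject to:
    y1 + y3 + 2y4 >= 5
    y2 + 4y3 + 2y4 >= 6
    y1, y2, y3, y4 >= 0

Solving the primal: x* = (4, 3.5).
  primal value c^T x* = 41.
Solving the dual: y* = (3.5, 0, 1.5, 0).
  dual value b^T y* = 41.
Strong duality: c^T x* = b^T y*. Confirmed.

41


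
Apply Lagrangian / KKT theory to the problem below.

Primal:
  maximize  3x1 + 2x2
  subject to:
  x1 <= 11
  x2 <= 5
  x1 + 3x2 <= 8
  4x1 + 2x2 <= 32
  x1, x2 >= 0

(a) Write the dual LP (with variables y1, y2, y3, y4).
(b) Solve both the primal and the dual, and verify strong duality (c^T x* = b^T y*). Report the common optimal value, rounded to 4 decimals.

The standard primal-dual pair for 'max c^T x s.t. A x <= b, x >= 0' is:
  Dual:  min b^T y  s.t.  A^T y >= c,  y >= 0.

So the dual LP is:
  minimize  11y1 + 5y2 + 8y3 + 32y4
  subject to:
    y1 + y3 + 4y4 >= 3
    y2 + 3y3 + 2y4 >= 2
    y1, y2, y3, y4 >= 0

Solving the primal: x* = (8, 0).
  primal value c^T x* = 24.
Solving the dual: y* = (0, 0, 0.2, 0.7).
  dual value b^T y* = 24.
Strong duality: c^T x* = b^T y*. Confirmed.

24


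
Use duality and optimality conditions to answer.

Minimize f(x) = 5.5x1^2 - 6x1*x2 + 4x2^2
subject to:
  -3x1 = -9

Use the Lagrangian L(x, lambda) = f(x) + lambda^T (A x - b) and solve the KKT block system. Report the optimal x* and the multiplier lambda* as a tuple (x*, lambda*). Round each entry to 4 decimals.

Form the Lagrangian:
  L(x, lambda) = (1/2) x^T Q x + c^T x + lambda^T (A x - b)
Stationarity (grad_x L = 0): Q x + c + A^T lambda = 0.
Primal feasibility: A x = b.

This gives the KKT block system:
  [ Q   A^T ] [ x     ]   [-c ]
  [ A    0  ] [ lambda ] = [ b ]

Solving the linear system:
  x*      = (3, 2.25)
  lambda* = (6.5)
  f(x*)   = 29.25

x* = (3, 2.25), lambda* = (6.5)


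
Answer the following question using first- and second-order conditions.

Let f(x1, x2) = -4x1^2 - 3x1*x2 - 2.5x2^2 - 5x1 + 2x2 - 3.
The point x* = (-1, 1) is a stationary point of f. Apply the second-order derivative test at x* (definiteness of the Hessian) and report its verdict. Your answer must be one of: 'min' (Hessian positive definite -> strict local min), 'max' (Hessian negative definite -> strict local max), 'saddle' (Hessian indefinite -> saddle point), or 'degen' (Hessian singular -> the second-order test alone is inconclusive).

Compute the Hessian H = grad^2 f:
  H = [[-8, -3], [-3, -5]]
Verify stationarity: grad f(x*) = H x* + g = (0, 0).
Eigenvalues of H: -9.8541, -3.1459.
Both eigenvalues < 0, so H is negative definite -> x* is a strict local max.

max
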